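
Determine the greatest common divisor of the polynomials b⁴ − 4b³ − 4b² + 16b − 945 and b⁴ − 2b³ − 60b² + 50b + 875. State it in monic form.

Repeated division with remainder:
  b⁴ − 4b³ − 4b² + 16b − 945 = (b⁴ − 2b³ − 60b² + 50b + 875) + (−2b³ + 56b² − 34b − 1820)
  b⁴ − 2b³ − 60b² + 50b + 875 = (−(1/2)b − 13)(−2b³ + 56b² − 34b − 1820) + (651b² − 1302b − 22785)
  −2b³ + 56b² − 34b − 1820 = (−(2/651)b + 52/651)(651b² − 1302b − 22785) + (0)
Last nonzero remainder: 651b² − 1302b − 22785. Dividing through by 651 gives the monic gcd b² − 2b − 35.

b² − 2b − 35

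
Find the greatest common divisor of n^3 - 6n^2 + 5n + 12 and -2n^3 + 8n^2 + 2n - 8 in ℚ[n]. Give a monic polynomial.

Euclidean algorithm in ℚ[n]:
  n^3 - 6n^2 + 5n + 12 = (-1/2)(-2n^3 + 8n^2 + 2n - 8) + (-2n^2 + 6n + 8)
  -2n^3 + 8n^2 + 2n - 8 = (n - 1)(-2n^2 + 6n + 8) + (0)
Last nonzero remainder: -2n^2 + 6n + 8. Dividing through by -2 gives the monic gcd n^2 - 3n - 4.

n^2 - 3n - 4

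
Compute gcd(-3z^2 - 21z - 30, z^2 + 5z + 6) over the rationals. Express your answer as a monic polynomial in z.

By polynomial division,
  -3z^2 - 21z - 30 = (-3)(z^2 + 5z + 6) + (-6z - 12)
  z^2 + 5z + 6 = (-(1/6)z - 1/2)(-6z - 12) + (0)
Last nonzero remainder: -6z - 12. Dividing through by -6 gives the monic gcd z + 2.

z + 2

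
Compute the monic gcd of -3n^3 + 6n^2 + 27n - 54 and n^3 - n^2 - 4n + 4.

By polynomial division,
  -3n^3 + 6n^2 + 27n - 54 = (-3)(n^3 - n^2 - 4n + 4) + (3n^2 + 15n - 42)
  n^3 - n^2 - 4n + 4 = ((1/3)n - 2)(3n^2 + 15n - 42) + (40n - 80)
  3n^2 + 15n - 42 = ((3/40)n + 21/40)(40n - 80) + (0)
Last nonzero remainder: 40n - 80. Dividing through by 40 gives the monic gcd n - 2.

n - 2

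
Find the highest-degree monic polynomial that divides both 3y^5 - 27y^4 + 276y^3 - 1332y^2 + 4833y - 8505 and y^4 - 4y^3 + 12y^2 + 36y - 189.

y^3 - 7y^2 + 33y - 63

Repeated division with remainder:
  3y^5 - 27y^4 + 276y^3 - 1332y^2 + 4833y - 8505 = (3y - 15)(y^4 - 4y^3 + 12y^2 + 36y - 189) + (180y^3 - 1260y^2 + 5940y - 11340)
  y^4 - 4y^3 + 12y^2 + 36y - 189 = ((1/180)y + 1/60)(180y^3 - 1260y^2 + 5940y - 11340) + (0)
Last nonzero remainder: 180y^3 - 1260y^2 + 5940y - 11340. Dividing through by 180 gives the monic gcd y^3 - 7y^2 + 33y - 63.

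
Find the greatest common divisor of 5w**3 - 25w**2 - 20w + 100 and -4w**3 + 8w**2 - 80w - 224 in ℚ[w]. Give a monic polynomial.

w + 2

By polynomial division,
  5w**3 - 25w**2 - 20w + 100 = (-5/4)(-4w**3 + 8w**2 - 80w - 224) + (-15w**2 - 120w - 180)
  -4w**3 + 8w**2 - 80w - 224 = ((4/15)w - 8/3)(-15w**2 - 120w - 180) + (-352w - 704)
  -15w**2 - 120w - 180 = ((15/352)w + 45/176)(-352w - 704) + (0)
Last nonzero remainder: -352w - 704. Dividing through by -352 gives the monic gcd w + 2.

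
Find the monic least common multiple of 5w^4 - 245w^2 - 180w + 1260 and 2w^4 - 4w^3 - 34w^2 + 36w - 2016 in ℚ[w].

w^6 - w^5 - 25w^4 + 13w^3 - 888w^2 - 1116w + 6048

Euclidean algorithm in ℚ[w]:
  5w^4 - 245w^2 - 180w + 1260 = (5/2)(2w^4 - 4w^3 - 34w^2 + 36w - 2016) + (10w^3 - 160w^2 - 270w + 6300)
  2w^4 - 4w^3 - 34w^2 + 36w - 2016 = ((1/5)w + 14/5)(10w^3 - 160w^2 - 270w + 6300) + (468w^2 - 468w - 19656)
  10w^3 - 160w^2 - 270w + 6300 = ((5/234)w - 25/78)(468w^2 - 468w - 19656) + (0)
Last nonzero remainder: 468w^2 - 468w - 19656. Dividing through by 468 gives the monic gcd w^2 - w - 42.
Then lcm(f, g) = f·g / gcd(f, g); expanding and making the result monic gives the answer.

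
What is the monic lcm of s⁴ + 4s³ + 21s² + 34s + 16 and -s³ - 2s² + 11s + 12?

s⁶ + 5s⁵ + 13s⁴ + 7s³ - 202s² - 392s - 192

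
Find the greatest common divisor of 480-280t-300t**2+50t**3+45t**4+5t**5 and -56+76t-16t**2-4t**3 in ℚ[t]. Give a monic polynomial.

By polynomial division,
  5t**5+45t**4+50t**3-300t**2-280t+480 = (-(5/4)t**2-(25/4)t-45/4)(-4t**3-16t**2+76t-56) + (-75t**2+225t-150)
  -4t**3-16t**2+76t-56 = ((4/75)t+28/75)(-75t**2+225t-150) + (0)
Last nonzero remainder: -75t**2+225t-150. Dividing through by -75 gives the monic gcd t**2-3t+2.

2-3t+t**2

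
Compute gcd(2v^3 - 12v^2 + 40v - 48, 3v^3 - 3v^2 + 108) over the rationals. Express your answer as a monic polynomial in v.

By polynomial division,
  2v^3 - 12v^2 + 40v - 48 = (2/3)(3v^3 - 3v^2 + 108) + (-10v^2 + 40v - 120)
  3v^3 - 3v^2 + 108 = (-(3/10)v - 9/10)(-10v^2 + 40v - 120) + (0)
Last nonzero remainder: -10v^2 + 40v - 120. Dividing through by -10 gives the monic gcd v^2 - 4v + 12.

v^2 - 4v + 12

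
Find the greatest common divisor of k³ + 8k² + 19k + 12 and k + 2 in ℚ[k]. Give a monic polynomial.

1

Repeated division with remainder:
  k³ + 8k² + 19k + 12 = (k² + 6k + 7)(k + 2) + (-2)
  k + 2 = (-(1/2)k - 1)(-2) + (0)
The last nonzero remainder is the constant -2, so the polynomials are coprime and gcd = 1.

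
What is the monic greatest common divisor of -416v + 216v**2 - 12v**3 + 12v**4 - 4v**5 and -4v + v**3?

-2v + v**2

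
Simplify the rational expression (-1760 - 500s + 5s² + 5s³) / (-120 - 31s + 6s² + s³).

(-220 - 35s + 5s²)/(-15 - 2s + s²)

Repeated division with remainder:
  5s³ + 5s² - 500s - 1760 = (5)(s³ + 6s² - 31s - 120) + (-25s² - 345s - 1160)
  s³ + 6s² - 31s - 120 = (-(1/25)s + 39/125)(-25s² - 345s - 1160) + ((756/25)s + 6048/25)
  -25s² - 345s - 1160 = (-(625/756)s - 3625/756)((756/25)s + 6048/25) + (0)
Last nonzero remainder: (756/25)s + 6048/25. Dividing through by 756/25 gives the monic gcd s + 8.
Cancel s + 8 from numerator and denominator to get the reduced form.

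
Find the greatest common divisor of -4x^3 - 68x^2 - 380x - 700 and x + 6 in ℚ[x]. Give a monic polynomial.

Repeated division with remainder:
  -4x^3 - 68x^2 - 380x - 700 = (-4x^2 - 44x - 116)(x + 6) + (-4)
  x + 6 = (-(1/4)x - 3/2)(-4) + (0)
The last nonzero remainder is the constant -4, so the polynomials are coprime and gcd = 1.

1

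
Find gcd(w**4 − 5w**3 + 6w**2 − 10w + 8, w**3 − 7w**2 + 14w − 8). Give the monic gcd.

By polynomial division,
  w**4 − 5w**3 + 6w**2 − 10w + 8 = (w + 2)(w**3 − 7w**2 + 14w − 8) + (6w**2 − 30w + 24)
  w**3 − 7w**2 + 14w − 8 = ((1/6)w − 1/3)(6w**2 − 30w + 24) + (0)
Last nonzero remainder: 6w**2 − 30w + 24. Dividing through by 6 gives the monic gcd w**2 − 5w + 4.

w**2 − 5w + 4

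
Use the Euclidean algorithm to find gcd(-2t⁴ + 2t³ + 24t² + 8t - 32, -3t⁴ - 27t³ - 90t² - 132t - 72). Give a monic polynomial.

Euclidean algorithm in ℚ[t]:
  -2t⁴ + 2t³ + 24t² + 8t - 32 = (2/3)(-3t⁴ - 27t³ - 90t² - 132t - 72) + (20t³ + 84t² + 96t + 16)
  -3t⁴ - 27t³ - 90t² - 132t - 72 = (-(3/20)t - 18/25)(20t³ + 84t² + 96t + 16) + (-(378/25)t² - (1512/25)t - 1512/25)
  20t³ + 84t² + 96t + 16 = (-(250/189)t - 50/189)(-(378/25)t² - (1512/25)t - 1512/25) + (0)
Last nonzero remainder: -(378/25)t² - (1512/25)t - 1512/25. Dividing through by -378/25 gives the monic gcd t² + 4t + 4.

t² + 4t + 4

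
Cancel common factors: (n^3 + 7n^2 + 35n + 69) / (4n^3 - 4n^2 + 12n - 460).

Repeated division with remainder:
  n^3 + 7n^2 + 35n + 69 = (1/4)(4n^3 - 4n^2 + 12n - 460) + (8n^2 + 32n + 184)
  4n^3 - 4n^2 + 12n - 460 = ((1/2)n - 5/2)(8n^2 + 32n + 184) + (0)
Last nonzero remainder: 8n^2 + 32n + 184. Dividing through by 8 gives the monic gcd n^2 + 4n + 23.
Cancel n^2 + 4n + 23 from numerator and denominator to get the reduced form.

(n + 3)/(4n - 20)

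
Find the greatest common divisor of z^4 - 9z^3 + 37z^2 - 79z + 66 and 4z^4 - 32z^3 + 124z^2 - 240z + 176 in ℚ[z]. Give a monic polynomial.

z^3 - 6z^2 + 19z - 22

Apply the Euclidean algorithm:
  z^4 - 9z^3 + 37z^2 - 79z + 66 = (1/4)(4z^4 - 32z^3 + 124z^2 - 240z + 176) + (-z^3 + 6z^2 - 19z + 22)
  4z^4 - 32z^3 + 124z^2 - 240z + 176 = (-4z + 8)(-z^3 + 6z^2 - 19z + 22) + (0)
Last nonzero remainder: -z^3 + 6z^2 - 19z + 22. Dividing through by -1 gives the monic gcd z^3 - 6z^2 + 19z - 22.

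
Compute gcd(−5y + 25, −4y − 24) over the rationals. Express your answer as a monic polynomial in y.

1

Apply the Euclidean algorithm:
  −5y + 25 = (5/4)(−4y − 24) + (55)
  −4y − 24 = (−(4/55)y − 24/55)(55) + (0)
The last nonzero remainder is the constant 55, so the polynomials are coprime and gcd = 1.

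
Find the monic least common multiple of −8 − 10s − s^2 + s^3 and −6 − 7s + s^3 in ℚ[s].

24 + 22s − 7s^2 − 4s^3 + s^4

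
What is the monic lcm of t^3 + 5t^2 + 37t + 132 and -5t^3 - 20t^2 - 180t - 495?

Repeated division with remainder:
  t^3 + 5t^2 + 37t + 132 = (-1/5)(-5t^3 - 20t^2 - 180t - 495) + (t^2 + t + 33)
  -5t^3 - 20t^2 - 180t - 495 = (-5t - 15)(t^2 + t + 33) + (0)
The last nonzero remainder t^2 + t + 33 is already monic.
Then lcm(f, g) = f·g / gcd(f, g); expanding and making the result monic gives the answer.

t^4 + 8t^3 + 52t^2 + 243t + 396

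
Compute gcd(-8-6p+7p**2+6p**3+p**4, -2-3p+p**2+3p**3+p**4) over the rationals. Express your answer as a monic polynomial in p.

-2-p+2p**2+p**3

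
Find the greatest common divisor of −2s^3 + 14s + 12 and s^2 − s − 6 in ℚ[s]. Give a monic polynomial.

s^2 − s − 6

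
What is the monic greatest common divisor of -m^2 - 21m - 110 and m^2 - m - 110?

m + 10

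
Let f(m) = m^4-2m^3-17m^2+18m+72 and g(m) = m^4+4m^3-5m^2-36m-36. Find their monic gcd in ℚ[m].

Euclidean algorithm in ℚ[m]:
  m^4-2m^3-17m^2+18m+72 = (m^4+4m^3-5m^2-36m-36) + (-6m^3-12m^2+54m+108)
  m^4+4m^3-5m^2-36m-36 = (-(1/6)m-1/3)(-6m^3-12m^2+54m+108) + (0)
Last nonzero remainder: -6m^3-12m^2+54m+108. Dividing through by -6 gives the monic gcd m^3+2m^2-9m-18.

m^3+2m^2-9m-18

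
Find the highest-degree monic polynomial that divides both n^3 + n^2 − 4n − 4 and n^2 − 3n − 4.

n + 1

Euclidean algorithm in ℚ[n]:
  n^3 + n^2 − 4n − 4 = (n + 4)(n^2 − 3n − 4) + (12n + 12)
  n^2 − 3n − 4 = ((1/12)n − 1/3)(12n + 12) + (0)
Last nonzero remainder: 12n + 12. Dividing through by 12 gives the monic gcd n + 1.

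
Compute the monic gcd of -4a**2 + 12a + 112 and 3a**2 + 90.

1

Euclidean algorithm in ℚ[a]:
  -4a**2 + 12a + 112 = (-4/3)(3a**2 + 90) + (12a + 232)
  3a**2 + 90 = ((1/4)a - 29/6)(12a + 232) + (3634/3)
  12a + 232 = ((18/1817)a + 348/1817)(3634/3) + (0)
The last nonzero remainder is the constant 3634/3, so the polynomials are coprime and gcd = 1.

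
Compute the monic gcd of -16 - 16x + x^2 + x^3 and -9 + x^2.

Euclidean algorithm in ℚ[x]:
  x^3 + x^2 - 16x - 16 = (x + 1)(x^2 - 9) + (-7x - 7)
  x^2 - 9 = (-(1/7)x + 1/7)(-7x - 7) + (-8)
  -7x - 7 = ((7/8)x + 7/8)(-8) + (0)
The last nonzero remainder is the constant -8, so the polynomials are coprime and gcd = 1.

1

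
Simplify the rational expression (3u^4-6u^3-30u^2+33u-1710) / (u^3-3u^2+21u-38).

(3u^2-3u-90)/(u-2)

Apply the Euclidean algorithm:
  3u^4-6u^3-30u^2+33u-1710 = (3u+3)(u^3-3u^2+21u-38) + (-84u^2+84u-1596)
  u^3-3u^2+21u-38 = (-(1/84)u+1/42)(-84u^2+84u-1596) + (0)
Last nonzero remainder: -84u^2+84u-1596. Dividing through by -84 gives the monic gcd u^2-u+19.
Cancel u^2-u+19 from numerator and denominator to get the reduced form.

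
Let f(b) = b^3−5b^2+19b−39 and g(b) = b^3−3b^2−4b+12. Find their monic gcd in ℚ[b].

b−3

Repeated division with remainder:
  b^3−5b^2+19b−39 = (b^3−3b^2−4b+12) + (−2b^2+23b−51)
  b^3−3b^2−4b+12 = (−(1/2)b−17/4)(−2b^2+23b−51) + ((273/4)b−819/4)
  −2b^2+23b−51 = (−(8/273)b+68/273)((273/4)b−819/4) + (0)
Last nonzero remainder: (273/4)b−819/4. Dividing through by 273/4 gives the monic gcd b−3.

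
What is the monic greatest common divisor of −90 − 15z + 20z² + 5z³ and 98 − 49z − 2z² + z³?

By polynomial division,
  5z³ + 20z² − 15z − 90 = (5)(z³ − 2z² − 49z + 98) + (30z² + 230z − 580)
  z³ − 2z² − 49z + 98 = ((1/30)z − 29/90)(30z² + 230z − 580) + ((400/9)z − 800/9)
  30z² + 230z − 580 = ((27/40)z + 261/40)((400/9)z − 800/9) + (0)
Last nonzero remainder: (400/9)z − 800/9. Dividing through by 400/9 gives the monic gcd z − 2.

−2 + z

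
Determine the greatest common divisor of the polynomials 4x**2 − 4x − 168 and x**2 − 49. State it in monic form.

x − 7

By polynomial division,
  4x**2 − 4x − 168 = (4)(x**2 − 49) + (−4x + 28)
  x**2 − 49 = (−(1/4)x − 7/4)(−4x + 28) + (0)
Last nonzero remainder: −4x + 28. Dividing through by −4 gives the monic gcd x − 7.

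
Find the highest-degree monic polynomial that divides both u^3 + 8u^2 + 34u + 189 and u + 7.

By polynomial division,
  u^3 + 8u^2 + 34u + 189 = (u^2 + u + 27)(u + 7) + (0)
The last nonzero remainder u + 7 is already monic.

u + 7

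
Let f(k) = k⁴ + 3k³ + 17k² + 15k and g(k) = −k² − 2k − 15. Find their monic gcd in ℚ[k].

k² + 2k + 15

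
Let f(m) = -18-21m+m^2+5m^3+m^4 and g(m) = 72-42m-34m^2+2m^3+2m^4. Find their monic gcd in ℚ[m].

9+6m+m^2

Euclidean algorithm in ℚ[m]:
  m^4+5m^3+m^2-21m-18 = (1/2)(2m^4+2m^3-34m^2-42m+72) + (4m^3+18m^2-54)
  2m^4+2m^3-34m^2-42m+72 = ((1/2)m-7/4)(4m^3+18m^2-54) + (-(5/2)m^2-15m-45/2)
  4m^3+18m^2-54 = (-(8/5)m+12/5)(-(5/2)m^2-15m-45/2) + (0)
Last nonzero remainder: -(5/2)m^2-15m-45/2. Dividing through by -5/2 gives the monic gcd m^2+6m+9.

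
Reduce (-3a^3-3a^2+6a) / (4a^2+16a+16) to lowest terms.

By polynomial division,
  -3a^3-3a^2+6a = (-(3/4)a+9/4)(4a^2+16a+16) + (-18a-36)
  4a^2+16a+16 = (-(2/9)a-4/9)(-18a-36) + (0)
Last nonzero remainder: -18a-36. Dividing through by -18 gives the monic gcd a+2.
Cancel a+2 from numerator and denominator to get the reduced form.

(-3a^2+3a)/(4a+8)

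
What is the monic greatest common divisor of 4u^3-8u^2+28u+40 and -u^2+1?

Repeated division with remainder:
  4u^3-8u^2+28u+40 = (-4u+8)(-u^2+1) + (32u+32)
  -u^2+1 = (-(1/32)u+1/32)(32u+32) + (0)
Last nonzero remainder: 32u+32. Dividing through by 32 gives the monic gcd u+1.

u+1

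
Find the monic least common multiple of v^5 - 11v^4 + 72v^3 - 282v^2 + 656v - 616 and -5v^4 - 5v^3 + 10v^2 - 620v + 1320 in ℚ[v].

v^6 - 5v^5 + 6v^4 + 150v^3 - 1036v^2 + 3320v - 3696

Euclidean algorithm in ℚ[v]:
  v^5 - 11v^4 + 72v^3 - 282v^2 + 656v - 616 = (-(1/5)v + 12/5)(-5v^4 - 5v^3 + 10v^2 - 620v + 1320) + (86v^3 - 430v^2 + 2408v - 3784)
  -5v^4 - 5v^3 + 10v^2 - 620v + 1320 = (-(5/86)v - 15/43)(86v^3 - 430v^2 + 2408v - 3784) + (0)
Last nonzero remainder: 86v^3 - 430v^2 + 2408v - 3784. Dividing through by 86 gives the monic gcd v^3 - 5v^2 + 28v - 44.
Then lcm(f, g) = f·g / gcd(f, g); expanding and making the result monic gives the answer.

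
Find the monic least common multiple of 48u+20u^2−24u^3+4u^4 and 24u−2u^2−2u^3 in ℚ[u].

48u+32u^2−19u^3−2u^4+u^5

Repeated division with remainder:
  4u^4−24u^3+20u^2+48u = (−2u+14)(−2u^3−2u^2+24u) + (96u^2−288u)
  −2u^3−2u^2+24u = (−(1/48)u−1/12)(96u^2−288u) + (0)
Last nonzero remainder: 96u^2−288u. Dividing through by 96 gives the monic gcd u^2−3u.
Then lcm(f, g) = f·g / gcd(f, g); expanding and making the result monic gives the answer.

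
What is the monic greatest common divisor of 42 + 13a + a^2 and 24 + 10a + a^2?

6 + a

By polynomial division,
  a^2 + 13a + 42 = (a^2 + 10a + 24) + (3a + 18)
  a^2 + 10a + 24 = ((1/3)a + 4/3)(3a + 18) + (0)
Last nonzero remainder: 3a + 18. Dividing through by 3 gives the monic gcd a + 6.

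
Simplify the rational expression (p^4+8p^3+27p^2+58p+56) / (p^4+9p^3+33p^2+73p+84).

Apply the Euclidean algorithm:
  p^4+8p^3+27p^2+58p+56 = (p^4+9p^3+33p^2+73p+84) + (-p^3-6p^2-15p-28)
  p^4+9p^3+33p^2+73p+84 = (-p-3)(-p^3-6p^2-15p-28) + (0)
Last nonzero remainder: -p^3-6p^2-15p-28. Dividing through by -1 gives the monic gcd p^3+6p^2+15p+28.
Cancel p^3+6p^2+15p+28 from numerator and denominator to get the reduced form.

(p+2)/(p+3)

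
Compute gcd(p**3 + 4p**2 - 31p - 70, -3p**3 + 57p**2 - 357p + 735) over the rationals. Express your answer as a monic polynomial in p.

Euclidean algorithm in ℚ[p]:
  p**3 + 4p**2 - 31p - 70 = (-1/3)(-3p**3 + 57p**2 - 357p + 735) + (23p**2 - 150p + 175)
  -3p**3 + 57p**2 - 357p + 735 = (-(3/23)p + 861/529)(23p**2 - 150p + 175) + (-(47628/529)p + 238140/529)
  23p**2 - 150p + 175 = (-(12167/47628)p + 2645/6804)(-(47628/529)p + 238140/529) + (0)
Last nonzero remainder: -(47628/529)p + 238140/529. Dividing through by -47628/529 gives the monic gcd p - 5.

p - 5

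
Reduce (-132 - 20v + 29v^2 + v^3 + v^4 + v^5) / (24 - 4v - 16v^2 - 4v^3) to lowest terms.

(22 - 15v + 4v^2 - v^3)/(-4 + 4v)

Apply the Euclidean algorithm:
  v^5 + v^4 + v^3 + 29v^2 - 20v - 132 = (-(1/4)v^2 + (3/4)v - 3)(-4v^3 - 16v^2 - 4v + 24) + (-10v^2 - 50v - 60)
  -4v^3 - 16v^2 - 4v + 24 = ((2/5)v - 2/5)(-10v^2 - 50v - 60) + (0)
Last nonzero remainder: -10v^2 - 50v - 60. Dividing through by -10 gives the monic gcd v^2 + 5v + 6.
Cancel v^2 + 5v + 6 from numerator and denominator to get the reduced form.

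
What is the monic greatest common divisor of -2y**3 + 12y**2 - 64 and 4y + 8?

Euclidean algorithm in ℚ[y]:
  -2y**3 + 12y**2 - 64 = (-(1/2)y**2 + 4y - 8)(4y + 8) + (0)
Last nonzero remainder: 4y + 8. Dividing through by 4 gives the monic gcd y + 2.

y + 2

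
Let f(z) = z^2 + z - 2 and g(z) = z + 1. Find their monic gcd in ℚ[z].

1

By polynomial division,
  z^2 + z - 2 = (z)(z + 1) + (-2)
  z + 1 = (-(1/2)z - 1/2)(-2) + (0)
The last nonzero remainder is the constant -2, so the polynomials are coprime and gcd = 1.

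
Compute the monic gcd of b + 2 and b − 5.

By polynomial division,
  b + 2 = (b − 5) + (7)
  b − 5 = ((1/7)b − 5/7)(7) + (0)
The last nonzero remainder is the constant 7, so the polynomials are coprime and gcd = 1.

1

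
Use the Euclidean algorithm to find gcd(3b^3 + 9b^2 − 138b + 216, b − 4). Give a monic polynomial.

Repeated division with remainder:
  3b^3 + 9b^2 − 138b + 216 = (3b^2 + 21b − 54)(b − 4) + (0)
The last nonzero remainder b − 4 is already monic.

b − 4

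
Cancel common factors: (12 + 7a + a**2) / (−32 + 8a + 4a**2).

Euclidean algorithm in ℚ[a]:
  a**2 + 7a + 12 = (1/4)(4a**2 + 8a − 32) + (5a + 20)
  4a**2 + 8a − 32 = ((4/5)a − 8/5)(5a + 20) + (0)
Last nonzero remainder: 5a + 20. Dividing through by 5 gives the monic gcd a + 4.
Cancel a + 4 from numerator and denominator to get the reduced form.

(3 + a)/(−8 + 4a)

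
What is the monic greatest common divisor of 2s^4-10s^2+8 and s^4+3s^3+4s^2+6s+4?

Repeated division with remainder:
  2s^4-10s^2+8 = (2)(s^4+3s^3+4s^2+6s+4) + (-6s^3-18s^2-12s)
  s^4+3s^3+4s^2+6s+4 = (-(1/6)s)(-6s^3-18s^2-12s) + (2s^2+6s+4)
  -6s^3-18s^2-12s = (-3s)(2s^2+6s+4) + (0)
Last nonzero remainder: 2s^2+6s+4. Dividing through by 2 gives the monic gcd s^2+3s+2.

s^2+3s+2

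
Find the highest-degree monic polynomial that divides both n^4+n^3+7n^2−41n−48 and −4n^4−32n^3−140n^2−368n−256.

Apply the Euclidean algorithm:
  n^4+n^3+7n^2−41n−48 = (−1/4)(−4n^4−32n^3−140n^2−368n−256) + (−7n^3−28n^2−133n−112)
  −4n^4−32n^3−140n^2−368n−256 = ((4/7)n+16/7)(−7n^3−28n^2−133n−112) + (0)
Last nonzero remainder: −7n^3−28n^2−133n−112. Dividing through by −7 gives the monic gcd n^3+4n^2+19n+16.

n^3+4n^2+19n+16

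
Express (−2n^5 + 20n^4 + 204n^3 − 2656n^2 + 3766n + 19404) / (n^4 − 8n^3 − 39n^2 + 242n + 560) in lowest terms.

(−2n^3 + 10n^2 + 226n − 1386)/(n^2 − 3n − 40)

Euclidean algorithm in ℚ[n]:
  −2n^5 + 20n^4 + 204n^3 − 2656n^2 + 3766n + 19404 = (−2n + 4)(n^4 − 8n^3 − 39n^2 + 242n + 560) + (158n^3 − 2016n^2 + 3918n + 17164)
  n^4 − 8n^3 − 39n^2 + 242n + 560 = ((1/158)n + 188/6241)(158n^3 − 2016n^2 + 3918n + 17164) + (−(19152/6241)n^2 + (95760/6241)n + 268128/6241)
  158n^3 − 2016n^2 + 3918n + 17164 = (−(493039/9576)n + 3825733/9576)(−(19152/6241)n^2 + (95760/6241)n + 268128/6241) + (0)
Last nonzero remainder: −(19152/6241)n^2 + (95760/6241)n + 268128/6241. Dividing through by −19152/6241 gives the monic gcd n^2 − 5n − 14.
Cancel n^2 − 5n − 14 from numerator and denominator to get the reduced form.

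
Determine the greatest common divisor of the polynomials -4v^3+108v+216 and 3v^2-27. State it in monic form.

Apply the Euclidean algorithm:
  -4v^3+108v+216 = (-(4/3)v)(3v^2-27) + (72v+216)
  3v^2-27 = ((1/24)v-1/8)(72v+216) + (0)
Last nonzero remainder: 72v+216. Dividing through by 72 gives the monic gcd v+3.

v+3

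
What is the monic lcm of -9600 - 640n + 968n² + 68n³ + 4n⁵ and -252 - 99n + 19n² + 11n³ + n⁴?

By polynomial division,
  4n⁵ + 68n³ + 968n² - 640n - 9600 = (4n - 44)(n⁴ + 11n³ + 19n² - 99n - 252) + (476n³ + 2200n² - 3988n - 20688)
  n⁴ + 11n³ + 19n² - 99n - 252 = ((1/476)n + 759/56644)(476n³ + 2200n² - 3988n - 20688) + (-(29748/14161)n² - (29748/14161)n + 356976/14161)
  476n³ + 2200n² - 3988n - 20688 = (-(1685159/7437)n - 6103391/7437)(-(29748/14161)n² - (29748/14161)n + 356976/14161) + (0)
Last nonzero remainder: -(29748/14161)n² - (29748/14161)n + 356976/14161. Dividing through by -29748/14161 gives the monic gcd n² + n - 12.
Then lcm(f, g) = f·g / gcd(f, g); expanding and making the result monic gives the answer.

-50400 - 27360n + 1082n² + 2617n³ + 412n⁴ + 38n⁵ + 10n⁶ + n⁷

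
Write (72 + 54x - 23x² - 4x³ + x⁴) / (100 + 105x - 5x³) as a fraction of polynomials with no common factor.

(-18 + 9x - x²)/(-25 + 5x)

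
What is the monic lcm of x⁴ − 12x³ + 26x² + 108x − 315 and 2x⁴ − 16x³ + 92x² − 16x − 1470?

x⁶ − 18x⁵ + 147x⁴ − 636x³ + 311x² + 7182x − 15435

Apply the Euclidean algorithm:
  x⁴ − 12x³ + 26x² + 108x − 315 = (1/2)(2x⁴ − 16x³ + 92x² − 16x − 1470) + (−4x³ − 20x² + 116x + 420)
  2x⁴ − 16x³ + 92x² − 16x − 1470 = (−(1/2)x + 13/2)(−4x³ − 20x² + 116x + 420) + (280x² − 560x − 4200)
  −4x³ − 20x² + 116x + 420 = (−(1/70)x − 1/10)(280x² − 560x − 4200) + (0)
Last nonzero remainder: 280x² − 560x − 4200. Dividing through by 280 gives the monic gcd x² − 2x − 15.
Then lcm(f, g) = f·g / gcd(f, g); expanding and making the result monic gives the answer.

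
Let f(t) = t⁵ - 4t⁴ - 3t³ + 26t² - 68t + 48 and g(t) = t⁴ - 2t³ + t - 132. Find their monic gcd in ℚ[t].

Apply the Euclidean algorithm:
  t⁵ - 4t⁴ - 3t³ + 26t² - 68t + 48 = (t - 2)(t⁴ - 2t³ + t - 132) + (-7t³ + 25t² + 66t - 216)
  t⁴ - 2t³ + t - 132 = (-(1/7)t - 11/49)(-7t³ + 25t² + 66t - 216) + ((737/49)t² - (737/49)t - 8844/49)
  -7t³ + 25t² + 66t - 216 = (-(343/737)t + 882/737)((737/49)t² - (737/49)t - 8844/49) + (0)
Last nonzero remainder: (737/49)t² - (737/49)t - 8844/49. Dividing through by 737/49 gives the monic gcd t² - t - 12.

t² - t - 12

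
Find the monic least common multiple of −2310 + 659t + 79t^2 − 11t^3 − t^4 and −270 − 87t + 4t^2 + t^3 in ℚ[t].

Repeated division with remainder:
  −t^4 − 11t^3 + 79t^2 + 659t − 2310 = (−t − 7)(t^3 + 4t^2 − 87t − 270) + (20t^2 − 220t − 4200)
  t^3 + 4t^2 − 87t − 270 = ((1/20)t + 3/4)(20t^2 − 220t − 4200) + (288t + 2880)
  20t^2 − 220t − 4200 = ((5/72)t − 35/24)(288t + 2880) + (0)
Last nonzero remainder: 288t + 2880. Dividing through by 288 gives the monic gcd t + 10.
Then lcm(f, g) = f·g / gcd(f, g); expanding and making the result monic gives the answer.

−62370 + 3933t + 8397t^2 − 482t^3 − 172t^4 + 5t^5 + t^6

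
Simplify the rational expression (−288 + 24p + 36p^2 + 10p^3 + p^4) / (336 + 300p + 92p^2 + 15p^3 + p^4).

(−12 + 4p + p^2)/(14 + 9p + p^2)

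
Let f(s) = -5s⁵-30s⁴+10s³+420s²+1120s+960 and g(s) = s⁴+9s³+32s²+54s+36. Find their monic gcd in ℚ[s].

s³+6s²+14s+12

Euclidean algorithm in ℚ[s]:
  -5s⁵-30s⁴+10s³+420s²+1120s+960 = (-5s+15)(s⁴+9s³+32s²+54s+36) + (35s³+210s²+490s+420)
  s⁴+9s³+32s²+54s+36 = ((1/35)s+3/35)(35s³+210s²+490s+420) + (0)
Last nonzero remainder: 35s³+210s²+490s+420. Dividing through by 35 gives the monic gcd s³+6s²+14s+12.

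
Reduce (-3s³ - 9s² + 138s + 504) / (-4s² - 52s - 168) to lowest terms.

(3s² - 9s - 84)/(4s + 28)

Repeated division with remainder:
  -3s³ - 9s² + 138s + 504 = ((3/4)s - 15/2)(-4s² - 52s - 168) + (-126s - 756)
  -4s² - 52s - 168 = ((2/63)s + 2/9)(-126s - 756) + (0)
Last nonzero remainder: -126s - 756. Dividing through by -126 gives the monic gcd s + 6.
Cancel s + 6 from numerator and denominator to get the reduced form.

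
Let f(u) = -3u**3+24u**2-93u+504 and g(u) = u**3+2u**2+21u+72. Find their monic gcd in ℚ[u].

u**2-u+24

By polynomial division,
  -3u**3+24u**2-93u+504 = (-3)(u**3+2u**2+21u+72) + (30u**2-30u+720)
  u**3+2u**2+21u+72 = ((1/30)u+1/10)(30u**2-30u+720) + (0)
Last nonzero remainder: 30u**2-30u+720. Dividing through by 30 gives the monic gcd u**2-u+24.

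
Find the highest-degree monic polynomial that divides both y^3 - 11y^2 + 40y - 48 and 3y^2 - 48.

Euclidean algorithm in ℚ[y]:
  y^3 - 11y^2 + 40y - 48 = ((1/3)y - 11/3)(3y^2 - 48) + (56y - 224)
  3y^2 - 48 = ((3/56)y + 3/14)(56y - 224) + (0)
Last nonzero remainder: 56y - 224. Dividing through by 56 gives the monic gcd y - 4.

y - 4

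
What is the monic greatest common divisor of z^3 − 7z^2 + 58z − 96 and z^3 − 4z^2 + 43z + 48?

By polynomial division,
  z^3 − 7z^2 + 58z − 96 = (z^3 − 4z^2 + 43z + 48) + (−3z^2 + 15z − 144)
  z^3 − 4z^2 + 43z + 48 = (−(1/3)z − 1/3)(−3z^2 + 15z − 144) + (0)
Last nonzero remainder: −3z^2 + 15z − 144. Dividing through by −3 gives the monic gcd z^2 − 5z + 48.

z^2 − 5z + 48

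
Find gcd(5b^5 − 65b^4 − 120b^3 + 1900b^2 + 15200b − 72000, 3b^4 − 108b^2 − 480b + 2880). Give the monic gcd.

b^3 + 6b^2 − 160

Repeated division with remainder:
  5b^5 − 65b^4 − 120b^3 + 1900b^2 + 15200b − 72000 = ((5/3)b − 65/3)(3b^4 − 108b^2 − 480b + 2880) + (60b^3 + 360b^2 − 9600)
  3b^4 − 108b^2 − 480b + 2880 = ((1/20)b − 3/10)(60b^3 + 360b^2 − 9600) + (0)
Last nonzero remainder: 60b^3 + 360b^2 − 9600. Dividing through by 60 gives the monic gcd b^3 + 6b^2 − 160.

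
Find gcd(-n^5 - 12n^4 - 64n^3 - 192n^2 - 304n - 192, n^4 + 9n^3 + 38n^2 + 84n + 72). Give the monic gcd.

n^3 + 6n^2 + 20n + 24

Repeated division with remainder:
  -n^5 - 12n^4 - 64n^3 - 192n^2 - 304n - 192 = (-n - 3)(n^4 + 9n^3 + 38n^2 + 84n + 72) + (n^3 + 6n^2 + 20n + 24)
  n^4 + 9n^3 + 38n^2 + 84n + 72 = (n + 3)(n^3 + 6n^2 + 20n + 24) + (0)
The last nonzero remainder n^3 + 6n^2 + 20n + 24 is already monic.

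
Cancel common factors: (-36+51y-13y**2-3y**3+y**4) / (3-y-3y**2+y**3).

Repeated division with remainder:
  y**4-3y**3-13y**2+51y-36 = (y)(y**3-3y**2-y+3) + (-12y**2+48y-36)
  y**3-3y**2-y+3 = (-(1/12)y-1/12)(-12y**2+48y-36) + (0)
Last nonzero remainder: -12y**2+48y-36. Dividing through by -12 gives the monic gcd y**2-4y+3.
Cancel y**2-4y+3 from numerator and denominator to get the reduced form.

(-12+y+y**2)/(1+y)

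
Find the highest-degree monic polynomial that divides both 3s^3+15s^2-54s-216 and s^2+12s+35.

Repeated division with remainder:
  3s^3+15s^2-54s-216 = (3s-21)(s^2+12s+35) + (93s+519)
  s^2+12s+35 = ((1/93)s+199/2883)(93s+519) + (-792/961)
  93s+519 = (-(29791/264)s-166253/264)(-792/961) + (0)
The last nonzero remainder is the constant -792/961, so the polynomials are coprime and gcd = 1.

1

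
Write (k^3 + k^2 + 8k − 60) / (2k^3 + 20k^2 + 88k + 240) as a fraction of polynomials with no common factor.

(k − 3)/(2k + 12)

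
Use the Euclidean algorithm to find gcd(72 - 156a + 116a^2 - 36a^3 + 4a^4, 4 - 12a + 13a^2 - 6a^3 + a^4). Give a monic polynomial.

Euclidean algorithm in ℚ[a]:
  4a^4 - 36a^3 + 116a^2 - 156a + 72 = (4)(a^4 - 6a^3 + 13a^2 - 12a + 4) + (-12a^3 + 64a^2 - 108a + 56)
  a^4 - 6a^3 + 13a^2 - 12a + 4 = (-(1/12)a + 1/18)(-12a^3 + 64a^2 - 108a + 56) + ((4/9)a^2 - (4/3)a + 8/9)
  -12a^3 + 64a^2 - 108a + 56 = (-27a + 63)((4/9)a^2 - (4/3)a + 8/9) + (0)
Last nonzero remainder: (4/9)a^2 - (4/3)a + 8/9. Dividing through by 4/9 gives the monic gcd a^2 - 3a + 2.

2 - 3a + a^2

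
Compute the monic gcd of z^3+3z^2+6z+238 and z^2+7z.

Euclidean algorithm in ℚ[z]:
  z^3+3z^2+6z+238 = (z-4)(z^2+7z) + (34z+238)
  z^2+7z = ((1/34)z)(34z+238) + (0)
Last nonzero remainder: 34z+238. Dividing through by 34 gives the monic gcd z+7.

z+7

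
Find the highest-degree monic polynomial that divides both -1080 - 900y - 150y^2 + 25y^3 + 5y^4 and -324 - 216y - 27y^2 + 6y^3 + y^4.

-108 - 36y + 3y^2 + y^3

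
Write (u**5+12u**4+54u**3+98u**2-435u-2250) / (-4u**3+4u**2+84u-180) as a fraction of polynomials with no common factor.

Apply the Euclidean algorithm:
  u**5+12u**4+54u**3+98u**2-435u-2250 = (-(1/4)u**2-(13/4)u-22)(-4u**3+4u**2+84u-180) + (414u**2+828u-6210)
  -4u**3+4u**2+84u-180 = (-(2/207)u+2/69)(414u**2+828u-6210) + (0)
Last nonzero remainder: 414u**2+828u-6210. Dividing through by 414 gives the monic gcd u**2+2u-15.
Cancel u**2+2u-15 from numerator and denominator to get the reduced form.

(-u**3-10u**2-49u-150)/(4u-12)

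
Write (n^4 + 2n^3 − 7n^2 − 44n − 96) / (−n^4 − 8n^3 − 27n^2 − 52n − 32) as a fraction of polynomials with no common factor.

(−n^2 + n + 12)/(n^2 + 5n + 4)

Euclidean algorithm in ℚ[n]:
  n^4 + 2n^3 − 7n^2 − 44n − 96 = (−1)(−n^4 − 8n^3 − 27n^2 − 52n − 32) + (−6n^3 − 34n^2 − 96n − 128)
  −n^4 − 8n^3 − 27n^2 − 52n − 32 = ((1/6)n + 7/18)(−6n^3 − 34n^2 − 96n − 128) + ((20/9)n^2 + (20/3)n + 160/9)
  −6n^3 − 34n^2 − 96n − 128 = (−(27/10)n − 36/5)((20/9)n^2 + (20/3)n + 160/9) + (0)
Last nonzero remainder: (20/9)n^2 + (20/3)n + 160/9. Dividing through by 20/9 gives the monic gcd n^2 + 3n + 8.
Cancel n^2 + 3n + 8 from numerator and denominator to get the reduced form.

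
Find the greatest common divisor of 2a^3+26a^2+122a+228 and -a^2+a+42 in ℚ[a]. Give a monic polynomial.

a+6

Euclidean algorithm in ℚ[a]:
  2a^3+26a^2+122a+228 = (-2a-28)(-a^2+a+42) + (234a+1404)
  -a^2+a+42 = (-(1/234)a+7/234)(234a+1404) + (0)
Last nonzero remainder: 234a+1404. Dividing through by 234 gives the monic gcd a+6.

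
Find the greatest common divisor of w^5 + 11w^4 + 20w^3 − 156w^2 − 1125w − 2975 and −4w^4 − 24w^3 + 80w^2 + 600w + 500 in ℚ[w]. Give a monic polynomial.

w^2 − 25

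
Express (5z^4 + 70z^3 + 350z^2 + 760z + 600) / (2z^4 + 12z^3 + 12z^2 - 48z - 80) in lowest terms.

By polynomial division,
  5z^4 + 70z^3 + 350z^2 + 760z + 600 = (5/2)(2z^4 + 12z^3 + 12z^2 - 48z - 80) + (40z^3 + 320z^2 + 880z + 800)
  2z^4 + 12z^3 + 12z^2 - 48z - 80 = ((1/20)z - 1/10)(40z^3 + 320z^2 + 880z + 800) + (0)
Last nonzero remainder: 40z^3 + 320z^2 + 880z + 800. Dividing through by 40 gives the monic gcd z^3 + 8z^2 + 22z + 20.
Cancel z^3 + 8z^2 + 22z + 20 from numerator and denominator to get the reduced form.

(5z + 30)/(2z - 4)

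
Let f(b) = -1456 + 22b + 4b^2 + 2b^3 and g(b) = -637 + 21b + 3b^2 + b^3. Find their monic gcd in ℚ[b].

By polynomial division,
  2b^3 + 4b^2 + 22b - 1456 = (2)(b^3 + 3b^2 + 21b - 637) + (-2b^2 - 20b - 182)
  b^3 + 3b^2 + 21b - 637 = (-(1/2)b + 7/2)(-2b^2 - 20b - 182) + (0)
Last nonzero remainder: -2b^2 - 20b - 182. Dividing through by -2 gives the monic gcd b^2 + 10b + 91.

91 + 10b + b^2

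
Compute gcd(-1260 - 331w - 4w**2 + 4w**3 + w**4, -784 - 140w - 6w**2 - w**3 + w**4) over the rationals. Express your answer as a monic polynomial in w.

Apply the Euclidean algorithm:
  w**4 + 4w**3 - 4w**2 - 331w - 1260 = (w**4 - w**3 - 6w**2 - 140w - 784) + (5w**3 + 2w**2 - 191w - 476)
  w**4 - w**3 - 6w**2 - 140w - 784 = ((1/5)w - 7/25)(5w**3 + 2w**2 - 191w - 476) + ((819/25)w**2 - (2457/25)w - 22932/25)
  5w**3 + 2w**2 - 191w - 476 = ((125/819)w + 425/819)((819/25)w**2 - (2457/25)w - 22932/25) + (0)
Last nonzero remainder: (819/25)w**2 - (2457/25)w - 22932/25. Dividing through by 819/25 gives the monic gcd w**2 - 3w - 28.

-28 - 3w + w**2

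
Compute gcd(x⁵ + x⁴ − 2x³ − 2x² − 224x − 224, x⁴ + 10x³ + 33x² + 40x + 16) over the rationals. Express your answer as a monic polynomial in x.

x² + 5x + 4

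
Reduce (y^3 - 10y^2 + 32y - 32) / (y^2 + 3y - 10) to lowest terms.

(y^2 - 8y + 16)/(y + 5)

By polynomial division,
  y^3 - 10y^2 + 32y - 32 = (y - 13)(y^2 + 3y - 10) + (81y - 162)
  y^2 + 3y - 10 = ((1/81)y + 5/81)(81y - 162) + (0)
Last nonzero remainder: 81y - 162. Dividing through by 81 gives the monic gcd y - 2.
Cancel y - 2 from numerator and denominator to get the reduced form.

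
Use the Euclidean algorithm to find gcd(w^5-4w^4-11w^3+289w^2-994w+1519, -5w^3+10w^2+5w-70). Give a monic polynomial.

Euclidean algorithm in ℚ[w]:
  w^5-4w^4-11w^3+289w^2-994w+1519 = (-(1/5)w^2+(2/5)w+14/5)(-5w^3+10w^2+5w-70) + (245w^2-980w+1715)
  -5w^3+10w^2+5w-70 = (-(1/49)w-2/49)(245w^2-980w+1715) + (0)
Last nonzero remainder: 245w^2-980w+1715. Dividing through by 245 gives the monic gcd w^2-4w+7.

w^2-4w+7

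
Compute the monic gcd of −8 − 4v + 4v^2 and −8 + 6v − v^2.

By polynomial division,
  4v^2 − 4v − 8 = (−4)(−v^2 + 6v − 8) + (20v − 40)
  −v^2 + 6v − 8 = (−(1/20)v + 1/5)(20v − 40) + (0)
Last nonzero remainder: 20v − 40. Dividing through by 20 gives the monic gcd v − 2.

−2 + v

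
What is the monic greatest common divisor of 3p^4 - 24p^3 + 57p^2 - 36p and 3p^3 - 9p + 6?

Apply the Euclidean algorithm:
  3p^4 - 24p^3 + 57p^2 - 36p = (p - 8)(3p^3 - 9p + 6) + (66p^2 - 114p + 48)
  3p^3 - 9p + 6 = ((1/22)p + 19/242)(66p^2 - 114p + 48) + (-(270/121)p + 270/121)
  66p^2 - 114p + 48 = (-(1331/45)p + 968/45)(-(270/121)p + 270/121) + (0)
Last nonzero remainder: -(270/121)p + 270/121. Dividing through by -270/121 gives the monic gcd p - 1.

p - 1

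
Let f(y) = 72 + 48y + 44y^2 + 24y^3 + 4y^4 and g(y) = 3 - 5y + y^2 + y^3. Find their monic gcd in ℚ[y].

3 + y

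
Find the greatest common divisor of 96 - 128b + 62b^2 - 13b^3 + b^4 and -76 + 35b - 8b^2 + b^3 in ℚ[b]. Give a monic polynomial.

Euclidean algorithm in ℚ[b]:
  b^4 - 13b^3 + 62b^2 - 128b + 96 = (b - 5)(b^3 - 8b^2 + 35b - 76) + (-13b^2 + 123b - 284)
  b^3 - 8b^2 + 35b - 76 = (-(1/13)b - 19/169)(-13b^2 + 123b - 284) + ((4560/169)b - 18240/169)
  -13b^2 + 123b - 284 = (-(2197/4560)b + 11999/4560)((4560/169)b - 18240/169) + (0)
Last nonzero remainder: (4560/169)b - 18240/169. Dividing through by 4560/169 gives the monic gcd b - 4.

-4 + b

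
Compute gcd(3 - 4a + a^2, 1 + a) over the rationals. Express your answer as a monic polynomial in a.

Repeated division with remainder:
  a^2 - 4a + 3 = (a - 5)(a + 1) + (8)
  a + 1 = ((1/8)a + 1/8)(8) + (0)
The last nonzero remainder is the constant 8, so the polynomials are coprime and gcd = 1.

1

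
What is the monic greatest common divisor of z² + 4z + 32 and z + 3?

1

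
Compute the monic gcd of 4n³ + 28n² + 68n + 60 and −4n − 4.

Apply the Euclidean algorithm:
  4n³ + 28n² + 68n + 60 = (−n² − 6n − 11)(−4n − 4) + (16)
  −4n − 4 = (−(1/4)n − 1/4)(16) + (0)
The last nonzero remainder is the constant 16, so the polynomials are coprime and gcd = 1.

1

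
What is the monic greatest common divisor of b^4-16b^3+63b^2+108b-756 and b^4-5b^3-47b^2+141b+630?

b^3-10b^2+3b+126

Repeated division with remainder:
  b^4-16b^3+63b^2+108b-756 = (b^4-5b^3-47b^2+141b+630) + (-11b^3+110b^2-33b-1386)
  b^4-5b^3-47b^2+141b+630 = (-(1/11)b-5/11)(-11b^3+110b^2-33b-1386) + (0)
Last nonzero remainder: -11b^3+110b^2-33b-1386. Dividing through by -11 gives the monic gcd b^3-10b^2+3b+126.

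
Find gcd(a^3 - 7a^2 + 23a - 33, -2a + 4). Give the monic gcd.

1

Euclidean algorithm in ℚ[a]:
  a^3 - 7a^2 + 23a - 33 = (-(1/2)a^2 + (5/2)a - 13/2)(-2a + 4) + (-7)
  -2a + 4 = ((2/7)a - 4/7)(-7) + (0)
The last nonzero remainder is the constant -7, so the polynomials are coprime and gcd = 1.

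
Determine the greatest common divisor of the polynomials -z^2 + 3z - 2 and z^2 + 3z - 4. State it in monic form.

By polynomial division,
  -z^2 + 3z - 2 = (-1)(z^2 + 3z - 4) + (6z - 6)
  z^2 + 3z - 4 = ((1/6)z + 2/3)(6z - 6) + (0)
Last nonzero remainder: 6z - 6. Dividing through by 6 gives the monic gcd z - 1.

z - 1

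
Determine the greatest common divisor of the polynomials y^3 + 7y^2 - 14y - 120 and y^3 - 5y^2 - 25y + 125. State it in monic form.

y + 5

Apply the Euclidean algorithm:
  y^3 + 7y^2 - 14y - 120 = (y^3 - 5y^2 - 25y + 125) + (12y^2 + 11y - 245)
  y^3 - 5y^2 - 25y + 125 = ((1/12)y - 71/144)(12y^2 + 11y - 245) + ((121/144)y + 605/144)
  12y^2 + 11y - 245 = ((1728/121)y - 7056/121)((121/144)y + 605/144) + (0)
Last nonzero remainder: (121/144)y + 605/144. Dividing through by 121/144 gives the monic gcd y + 5.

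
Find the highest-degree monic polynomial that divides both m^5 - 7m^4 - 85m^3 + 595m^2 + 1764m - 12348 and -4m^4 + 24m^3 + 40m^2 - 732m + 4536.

Apply the Euclidean algorithm:
  m^5 - 7m^4 - 85m^3 + 595m^2 + 1764m - 12348 = (-(1/4)m + 1/4)(-4m^4 + 24m^3 + 40m^2 - 732m + 4536) + (-81m^3 + 402m^2 + 3081m - 13482)
  -4m^4 + 24m^3 + 40m^2 - 732m + 4536 = ((4/81)m - 112/2187)(-81m^3 + 402m^2 + 3081m - 13482) + (-(66748/729)m^2 + (66748/729)m + 934472/243)
  -81m^3 + 402m^2 + 3081m - 13482 = ((59049/66748)m - 234009/66748)(-(66748/729)m^2 + (66748/729)m + 934472/243) + (0)
Last nonzero remainder: -(66748/729)m^2 + (66748/729)m + 934472/243. Dividing through by -66748/729 gives the monic gcd m^2 - m - 42.

m^2 - m - 42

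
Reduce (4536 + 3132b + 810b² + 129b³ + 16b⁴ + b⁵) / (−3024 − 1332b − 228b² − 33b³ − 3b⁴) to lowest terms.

(−18 − 9b − b²)/(12 + 3b)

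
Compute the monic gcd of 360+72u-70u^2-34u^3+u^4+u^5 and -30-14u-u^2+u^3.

6+4u+u^2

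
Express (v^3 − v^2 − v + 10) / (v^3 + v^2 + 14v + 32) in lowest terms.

(v^2 − 3v + 5)/(v^2 − v + 16)

By polynomial division,
  v^3 − v^2 − v + 10 = (v^3 + v^2 + 14v + 32) + (−2v^2 − 15v − 22)
  v^3 + v^2 + 14v + 32 = (−(1/2)v + 13/4)(−2v^2 − 15v − 22) + ((207/4)v + 207/2)
  −2v^2 − 15v − 22 = (−(8/207)v − 44/207)((207/4)v + 207/2) + (0)
Last nonzero remainder: (207/4)v + 207/2. Dividing through by 207/4 gives the monic gcd v + 2.
Cancel v + 2 from numerator and denominator to get the reduced form.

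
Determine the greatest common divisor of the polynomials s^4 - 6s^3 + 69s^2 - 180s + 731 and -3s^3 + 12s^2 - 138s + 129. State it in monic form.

s^2 - 3s + 43

By polynomial division,
  s^4 - 6s^3 + 69s^2 - 180s + 731 = (-(1/3)s + 2/3)(-3s^3 + 12s^2 - 138s + 129) + (15s^2 - 45s + 645)
  -3s^3 + 12s^2 - 138s + 129 = (-(1/5)s + 1/5)(15s^2 - 45s + 645) + (0)
Last nonzero remainder: 15s^2 - 45s + 645. Dividing through by 15 gives the monic gcd s^2 - 3s + 43.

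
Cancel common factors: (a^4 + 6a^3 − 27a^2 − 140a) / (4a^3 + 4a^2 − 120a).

(a^2 + 11a + 28)/(4a + 24)

Repeated division with remainder:
  a^4 + 6a^3 − 27a^2 − 140a = ((1/4)a + 5/4)(4a^3 + 4a^2 − 120a) + (−2a^2 + 10a)
  4a^3 + 4a^2 − 120a = (−2a − 12)(−2a^2 + 10a) + (0)
Last nonzero remainder: −2a^2 + 10a. Dividing through by −2 gives the monic gcd a^2 − 5a.
Cancel a^2 − 5a from numerator and denominator to get the reduced form.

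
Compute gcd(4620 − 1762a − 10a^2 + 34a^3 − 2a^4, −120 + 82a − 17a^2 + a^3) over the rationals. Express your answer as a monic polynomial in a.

By polynomial division,
  −2a^4 + 34a^3 − 10a^2 − 1762a + 4620 = (−2a)(a^3 − 17a^2 + 82a − 120) + (154a^2 − 2002a + 4620)
  a^3 − 17a^2 + 82a − 120 = ((1/154)a − 2/77)(154a^2 − 2002a + 4620) + (0)
Last nonzero remainder: 154a^2 − 2002a + 4620. Dividing through by 154 gives the monic gcd a^2 − 13a + 30.

30 − 13a + a^2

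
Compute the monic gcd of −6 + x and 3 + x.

1

By polynomial division,
  x − 6 = (x + 3) + (−9)
  x + 3 = (−(1/9)x − 1/3)(−9) + (0)
The last nonzero remainder is the constant −9, so the polynomials are coprime and gcd = 1.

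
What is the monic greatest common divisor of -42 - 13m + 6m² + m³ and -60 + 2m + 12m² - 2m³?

-6 - m + m²

Repeated division with remainder:
  m³ + 6m² - 13m - 42 = (-1/2)(-2m³ + 12m² + 2m - 60) + (12m² - 12m - 72)
  -2m³ + 12m² + 2m - 60 = (-(1/6)m + 5/6)(12m² - 12m - 72) + (0)
Last nonzero remainder: 12m² - 12m - 72. Dividing through by 12 gives the monic gcd m² - m - 6.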